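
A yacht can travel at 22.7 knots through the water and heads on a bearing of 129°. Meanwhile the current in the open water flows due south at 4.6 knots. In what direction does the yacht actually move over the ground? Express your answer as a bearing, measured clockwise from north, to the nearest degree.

Taking east as x and north as y: velocity relative to the water = (17.641, -14.286) knots; the water relative to ground = (0.000, -4.600) knots.
Velocity relative to ground = (17.641, -14.286) + (0.000, -4.600) = (17.641, -18.886) knots.
Bearing = atan2(17.64, -18.89) = 136.95° clockwise from north.

137°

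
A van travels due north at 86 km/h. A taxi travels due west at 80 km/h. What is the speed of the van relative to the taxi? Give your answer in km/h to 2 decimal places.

117.46 km/h

Taking east as x and north as y: van velocity = (0.000, 86.000) km/h; taxi velocity = (-80.000, 0.000) km/h.
Velocity of van relative to taxi = (0.000, 86.000) − (-80.000, 0.000) = (80.000, 86.000) km/h.
Magnitude = |(80.000, 86.000)| = 117.456 km/h.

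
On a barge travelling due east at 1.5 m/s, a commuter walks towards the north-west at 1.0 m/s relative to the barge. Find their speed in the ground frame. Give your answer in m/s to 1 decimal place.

Taking east as x and north as y: barge velocity = (1.500, 0.000) m/s; commuter velocity relative to barge = (-0.707, 0.707) m/s.
Velocity relative to ground = (1.500, 0.000) + (-0.707, 0.707) = (0.793, 0.707) m/s.
Speed = |(0.793, 0.707)| = 1.062 m/s.

1.1 m/s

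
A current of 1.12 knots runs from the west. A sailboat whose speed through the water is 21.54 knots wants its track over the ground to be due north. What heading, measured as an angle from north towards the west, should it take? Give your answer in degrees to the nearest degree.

The current pushes perpendicular to the desired track; the heading must have a component into the current equal to 1.12 knots: 21.54 sin θ = 1.12.
sin θ = 0.0520, so θ = 2.981°.

3°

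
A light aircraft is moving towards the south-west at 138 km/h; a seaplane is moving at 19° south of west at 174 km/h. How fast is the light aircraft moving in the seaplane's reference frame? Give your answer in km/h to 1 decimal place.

Taking east as x and north as y: light aircraft velocity = (-97.581, -97.581) km/h; seaplane velocity = (-164.520, -56.649) km/h.
Velocity of light aircraft relative to seaplane = (-97.581, -97.581) − (-164.520, -56.649) = (66.939, -40.932) km/h.
Magnitude = |(66.939, -40.932)| = 78.462 km/h.

78.5 km/h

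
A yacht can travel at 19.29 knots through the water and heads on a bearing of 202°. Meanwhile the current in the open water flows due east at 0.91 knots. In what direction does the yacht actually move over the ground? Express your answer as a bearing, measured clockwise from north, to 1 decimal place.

199.5°

Taking east as x and north as y: velocity relative to the water = (-7.226, -17.885) knots; the water relative to ground = (0.910, 0.000) knots.
Velocity relative to ground = (-7.226, -17.885) + (0.910, 0.000) = (-6.316, -17.885) knots.
Bearing = atan2(-6.32, -17.89) = 199.45° clockwise from north.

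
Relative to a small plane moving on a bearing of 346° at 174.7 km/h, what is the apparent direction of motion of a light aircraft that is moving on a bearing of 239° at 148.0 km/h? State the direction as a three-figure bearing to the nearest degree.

199°

Taking east as x and north as y: light aircraft velocity = (-126.861, -76.226) km/h; small plane velocity = (-42.264, 169.511) km/h.
Velocity of light aircraft relative to small plane = (-126.861, -76.226) − (-42.264, 169.511) = (-84.597, -245.736) km/h.
Bearing = atan2(-84.60, -245.74) = 199.00° clockwise from north.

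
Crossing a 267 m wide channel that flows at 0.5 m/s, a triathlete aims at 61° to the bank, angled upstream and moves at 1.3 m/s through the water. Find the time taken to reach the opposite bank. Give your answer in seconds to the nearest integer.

235 s

The component of the triathlete's velocity perpendicular to the bank is 1.3 × sin 61° = 1.137 m/s.
The flow acts along the bank and has no component across it.
Time = 267 / 1.137 = 234.827 s.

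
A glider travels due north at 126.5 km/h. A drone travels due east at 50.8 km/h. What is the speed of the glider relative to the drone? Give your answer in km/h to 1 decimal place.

Taking east as x and north as y: glider velocity = (0.000, 126.500) km/h; drone velocity = (50.800, 0.000) km/h.
Velocity of glider relative to drone = (0.000, 126.500) − (50.800, 0.000) = (-50.800, 126.500) km/h.
Magnitude = |(-50.800, 126.500)| = 136.319 km/h.

136.3 km/h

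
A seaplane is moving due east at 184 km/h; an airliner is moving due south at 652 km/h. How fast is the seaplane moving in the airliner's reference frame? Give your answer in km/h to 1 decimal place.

677.5 km/h

Taking east as x and north as y: seaplane velocity = (184.000, 0.000) km/h; airliner velocity = (0.000, -652.000) km/h.
Velocity of seaplane relative to airliner = (184.000, 0.000) − (0.000, -652.000) = (184.000, 652.000) km/h.
Magnitude = |(184.000, 652.000)| = 677.466 km/h.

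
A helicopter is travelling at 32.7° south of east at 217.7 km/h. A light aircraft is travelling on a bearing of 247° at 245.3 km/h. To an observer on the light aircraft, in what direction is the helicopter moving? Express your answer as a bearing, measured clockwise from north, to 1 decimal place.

Taking east as x and north as y: helicopter velocity = (183.197, -117.610) km/h; light aircraft velocity = (-225.800, -95.846) km/h.
Velocity of helicopter relative to light aircraft = (183.197, -117.610) − (-225.800, -95.846) = (408.997, -21.764) km/h.
Bearing = atan2(409.00, -21.76) = 93.05° clockwise from north.

093.0°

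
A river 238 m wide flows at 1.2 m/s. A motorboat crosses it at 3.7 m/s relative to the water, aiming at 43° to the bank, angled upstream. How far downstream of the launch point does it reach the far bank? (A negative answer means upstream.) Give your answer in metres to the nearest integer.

-142 m

Perpendicular speed = 2.523 m/s; crossing time = 238 / 2.523 = 94.317 s.
Net downstream speed = -1.506 m/s.
Drift = -1.506 × 94.317 = -142.043 m (upstream).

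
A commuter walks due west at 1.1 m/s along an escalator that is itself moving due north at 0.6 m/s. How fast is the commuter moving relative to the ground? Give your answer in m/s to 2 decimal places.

Taking east as x and north as y: escalator velocity = (0.000, 0.600) m/s; commuter velocity relative to escalator = (-1.100, 0.000) m/s.
Velocity relative to ground = (0.000, 0.600) + (-1.100, 0.000) = (-1.100, 0.600) m/s.
Speed = |(-1.100, 0.600)| = 1.253 m/s.

1.25 m/s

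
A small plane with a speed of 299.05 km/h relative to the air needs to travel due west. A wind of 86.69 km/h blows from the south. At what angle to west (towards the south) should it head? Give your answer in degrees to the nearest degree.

The wind pushes perpendicular to the desired track; the heading must have a component into the wind equal to 86.69 km/h: 299.05 sin θ = 86.69.
sin θ = 0.2899, so θ = 16.851°.

17°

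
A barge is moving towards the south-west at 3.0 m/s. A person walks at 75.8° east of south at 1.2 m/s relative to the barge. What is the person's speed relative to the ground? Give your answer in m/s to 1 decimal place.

2.6 m/s

Taking east as x and north as y: barge velocity = (-2.121, -2.121) m/s; person velocity relative to barge = (1.163, -0.294) m/s.
Velocity relative to ground = (-2.121, -2.121) + (1.163, -0.294) = (-0.958, -2.416) m/s.
Speed = |(-0.958, -2.416)| = 2.599 m/s.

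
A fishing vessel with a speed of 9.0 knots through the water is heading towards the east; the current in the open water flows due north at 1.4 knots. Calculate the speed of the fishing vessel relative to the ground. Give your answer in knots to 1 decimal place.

9.1 knots

Taking east as x and north as y: velocity relative to the water = (9.000, 0.000) knots; the water relative to ground = (0.000, 1.400) knots.
Velocity relative to ground = (9.000, 0.000) + (0.000, 1.400) = (9.000, 1.400) knots.
Speed = |(9.000, 1.400)| = 9.108 knots.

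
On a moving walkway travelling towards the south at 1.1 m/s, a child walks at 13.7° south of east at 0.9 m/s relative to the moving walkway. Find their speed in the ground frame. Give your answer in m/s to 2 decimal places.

Taking east as x and north as y: moving walkway velocity = (0.000, -1.100) m/s; child velocity relative to moving walkway = (0.874, -0.213) m/s.
Velocity relative to ground = (0.000, -1.100) + (0.874, -0.213) = (0.874, -1.313) m/s.
Speed = |(0.874, -1.313)| = 1.578 m/s.

1.58 m/s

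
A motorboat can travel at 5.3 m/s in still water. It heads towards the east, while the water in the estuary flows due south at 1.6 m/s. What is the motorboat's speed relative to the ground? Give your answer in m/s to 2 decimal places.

Taking east as x and north as y: velocity relative to the water = (5.300, 0.000) m/s; the water relative to ground = (0.000, -1.600) m/s.
Velocity relative to ground = (5.300, 0.000) + (0.000, -1.600) = (5.300, -1.600) m/s.
Speed = |(5.300, -1.600)| = 5.536 m/s.

5.54 m/s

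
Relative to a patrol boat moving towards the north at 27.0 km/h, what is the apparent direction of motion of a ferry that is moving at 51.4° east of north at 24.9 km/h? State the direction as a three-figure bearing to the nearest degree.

Taking east as x and north as y: ferry velocity = (19.460, 15.535) km/h; patrol boat velocity = (0.000, 27.000) km/h.
Velocity of ferry relative to patrol boat = (19.460, 15.535) − (0.000, 27.000) = (19.460, -11.465) km/h.
Bearing = atan2(19.46, -11.47) = 120.51° clockwise from north.

121°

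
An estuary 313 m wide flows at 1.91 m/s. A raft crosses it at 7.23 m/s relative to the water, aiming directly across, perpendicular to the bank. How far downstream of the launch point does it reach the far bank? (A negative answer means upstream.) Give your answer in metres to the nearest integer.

Perpendicular speed = 7.230 m/s; crossing time = 313 / 7.230 = 43.292 s.
Net downstream speed = 1.910 m/s.
Drift = 1.910 × 43.292 = 82.687 m (downstream).

83 m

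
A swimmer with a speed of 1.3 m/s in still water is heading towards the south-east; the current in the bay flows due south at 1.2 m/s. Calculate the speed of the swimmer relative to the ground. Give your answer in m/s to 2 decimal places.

Taking east as x and north as y: velocity relative to the water = (0.919, -0.919) m/s; the water relative to ground = (0.000, -1.200) m/s.
Velocity relative to ground = (0.919, -0.919) + (0.000, -1.200) = (0.919, -2.119) m/s.
Speed = |(0.919, -2.119)| = 2.310 m/s.

2.31 m/s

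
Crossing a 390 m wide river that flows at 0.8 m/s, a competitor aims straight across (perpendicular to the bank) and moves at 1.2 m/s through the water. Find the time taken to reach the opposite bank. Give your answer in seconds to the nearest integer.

325 s

The component of the competitor's velocity perpendicular to the bank is 1.2 m/s.
The current is parallel to the bank, so it does not affect the crossing time.
Time = 390 / 1.200 = 325.000 s.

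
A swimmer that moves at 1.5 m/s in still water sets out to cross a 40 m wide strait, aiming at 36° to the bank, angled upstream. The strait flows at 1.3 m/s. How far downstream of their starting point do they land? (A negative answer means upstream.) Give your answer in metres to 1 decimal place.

3.9 m

Perpendicular speed = 0.882 m/s; crossing time = 40 / 0.882 = 45.368 s.
Net downstream speed = 0.086 m/s.
Drift = 0.086 × 45.368 = 3.923 m (downstream).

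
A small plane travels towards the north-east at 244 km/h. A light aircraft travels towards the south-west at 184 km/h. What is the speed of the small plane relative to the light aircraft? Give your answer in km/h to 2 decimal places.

Taking east as x and north as y: small plane velocity = (172.534, 172.534) km/h; light aircraft velocity = (-130.108, -130.108) km/h.
Velocity of small plane relative to light aircraft = (172.534, 172.534) − (-130.108, -130.108) = (302.642, 302.642) km/h.
Magnitude = |(302.642, 302.642)| = 428.000 km/h.

428.00 km/h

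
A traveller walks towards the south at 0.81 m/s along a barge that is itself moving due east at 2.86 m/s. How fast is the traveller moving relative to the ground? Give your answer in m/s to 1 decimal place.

Taking east as x and north as y: barge velocity = (2.860, 0.000) m/s; traveller velocity relative to barge = (0.000, -0.810) m/s.
Velocity relative to ground = (2.860, 0.000) + (0.000, -0.810) = (2.860, -0.810) m/s.
Speed = |(2.860, -0.810)| = 2.972 m/s.

3.0 m/s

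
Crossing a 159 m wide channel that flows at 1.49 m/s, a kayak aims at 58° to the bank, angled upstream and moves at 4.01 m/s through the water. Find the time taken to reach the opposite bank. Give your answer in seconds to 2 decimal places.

46.76 s

The component of the kayak's velocity perpendicular to the bank is 4.01 × sin 58° = 3.401 m/s.
Only the cross-stream component determines the crossing time; the current contributes nothing perpendicular to the bank.
Time = 159 / 3.401 = 46.755 s.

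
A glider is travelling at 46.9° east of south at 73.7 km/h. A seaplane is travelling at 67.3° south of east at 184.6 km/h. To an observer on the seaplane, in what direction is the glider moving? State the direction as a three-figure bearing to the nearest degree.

Taking east as x and north as y: glider velocity = (53.813, -50.357) km/h; seaplane velocity = (71.238, -170.301) km/h.
Velocity of glider relative to seaplane = (53.813, -50.357) − (71.238, -170.301) = (-17.425, 119.943) km/h.
Bearing = atan2(-17.43, 119.94) = 351.73° clockwise from north.

352°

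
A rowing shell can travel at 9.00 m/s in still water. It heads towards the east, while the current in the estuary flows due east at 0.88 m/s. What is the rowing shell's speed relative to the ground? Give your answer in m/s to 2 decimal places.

9.88 m/s

Taking east as x and north as y: velocity relative to the water = (9.000, 0.000) m/s; the water relative to ground = (0.880, 0.000) m/s.
Velocity relative to ground = (9.000, 0.000) + (0.880, 0.000) = (9.880, 0.000) m/s.
Speed = |(9.880, 0.000)| = 9.880 m/s.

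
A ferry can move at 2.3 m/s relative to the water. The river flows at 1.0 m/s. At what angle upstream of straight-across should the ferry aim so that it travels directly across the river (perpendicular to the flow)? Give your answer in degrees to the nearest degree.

To cancel the current, the upstream component of the ferry's velocity must equal the flow: 2.3 sin θ = 1.0.
sin θ = 1.0 / 2.3 = 0.4348.
θ = arcsin(0.4348) = 25.771°.

26°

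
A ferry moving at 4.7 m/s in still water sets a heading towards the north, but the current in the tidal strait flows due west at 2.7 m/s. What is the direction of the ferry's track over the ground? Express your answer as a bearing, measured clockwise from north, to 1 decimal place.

330.1°

Taking east as x and north as y: velocity relative to the water = (0.000, 4.700) m/s; the water relative to ground = (-2.700, 0.000) m/s.
Velocity relative to ground = (0.000, 4.700) + (-2.700, 0.000) = (-2.700, 4.700) m/s.
Bearing = atan2(-2.70, 4.70) = 330.12° clockwise from north.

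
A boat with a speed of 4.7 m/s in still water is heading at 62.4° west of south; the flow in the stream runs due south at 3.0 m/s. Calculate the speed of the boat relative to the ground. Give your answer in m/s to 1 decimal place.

Taking east as x and north as y: velocity relative to the water = (-4.165, -2.177) m/s; the water relative to ground = (0.000, -3.000) m/s.
Velocity relative to ground = (-4.165, -2.177) + (0.000, -3.000) = (-4.165, -5.177) m/s.
Speed = |(-4.165, -5.177)| = 6.645 m/s.

6.6 m/s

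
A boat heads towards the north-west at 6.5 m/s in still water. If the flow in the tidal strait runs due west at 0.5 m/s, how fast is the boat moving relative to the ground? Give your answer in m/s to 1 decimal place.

Taking east as x and north as y: velocity relative to the water = (-4.596, 4.596) m/s; the water relative to ground = (-0.500, 0.000) m/s.
Velocity relative to ground = (-4.596, 4.596) + (-0.500, 0.000) = (-5.096, 4.596) m/s.
Speed = |(-5.096, 4.596)| = 6.863 m/s.

6.9 m/s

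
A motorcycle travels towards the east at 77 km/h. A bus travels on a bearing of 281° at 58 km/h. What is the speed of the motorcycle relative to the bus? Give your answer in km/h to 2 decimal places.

Taking east as x and north as y: motorcycle velocity = (77.000, 0.000) km/h; bus velocity = (-56.934, 11.067) km/h.
Velocity of motorcycle relative to bus = (77.000, 0.000) − (-56.934, 11.067) = (133.934, -11.067) km/h.
Magnitude = |(133.934, -11.067)| = 134.391 km/h.

134.39 km/h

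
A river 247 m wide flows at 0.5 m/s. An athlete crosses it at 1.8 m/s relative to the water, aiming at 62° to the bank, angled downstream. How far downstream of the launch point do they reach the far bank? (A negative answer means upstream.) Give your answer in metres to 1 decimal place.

209.0 m

Perpendicular speed = 1.589 m/s; crossing time = 247 / 1.589 = 155.414 s.
Net downstream speed = 1.345 m/s.
Drift = 1.345 × 155.414 = 209.039 m (downstream).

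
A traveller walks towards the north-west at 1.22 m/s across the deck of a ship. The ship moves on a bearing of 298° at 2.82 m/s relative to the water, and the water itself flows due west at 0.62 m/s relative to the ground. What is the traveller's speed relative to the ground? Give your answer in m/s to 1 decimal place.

4.5 m/s

In east/north components (m/s): traveller relative to ship = (-0.863, 0.863); ship relative to water = (-2.490, 1.324); water relative to ground = (-0.620, 0.000).
Sum = (-3.973, 2.187) m/s.
Speed = |(-3.973, 2.187)| = 4.535 m/s.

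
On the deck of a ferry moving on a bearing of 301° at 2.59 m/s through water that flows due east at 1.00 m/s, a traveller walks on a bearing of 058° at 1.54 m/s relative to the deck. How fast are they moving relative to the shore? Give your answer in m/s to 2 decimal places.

2.15 m/s

In east/north components (m/s): traveller relative to ferry = (1.306, 0.816); ferry relative to water = (-2.220, 1.334); water relative to ground = (1.000, 0.000).
Sum = (0.086, 2.150) m/s.
Speed = |(0.086, 2.150)| = 2.152 m/s.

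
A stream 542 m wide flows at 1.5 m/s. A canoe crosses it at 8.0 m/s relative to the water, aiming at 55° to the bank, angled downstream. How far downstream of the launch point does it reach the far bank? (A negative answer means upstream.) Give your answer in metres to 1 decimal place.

503.6 m

Perpendicular speed = 6.553 m/s; crossing time = 542 / 6.553 = 82.707 s.
Net downstream speed = 6.089 m/s.
Drift = 6.089 × 82.707 = 503.574 m (downstream).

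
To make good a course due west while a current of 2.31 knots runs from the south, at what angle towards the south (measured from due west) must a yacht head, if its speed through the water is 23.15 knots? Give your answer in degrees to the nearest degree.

6°

The current pushes perpendicular to the desired track; the heading must have a component into the current equal to 2.31 knots: 23.15 sin θ = 2.31.
sin θ = 0.0998, so θ = 5.727°.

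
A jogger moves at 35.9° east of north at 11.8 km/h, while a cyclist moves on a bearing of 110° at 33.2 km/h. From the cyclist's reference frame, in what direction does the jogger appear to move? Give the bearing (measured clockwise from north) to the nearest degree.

311°

Taking east as x and north as y: jogger velocity = (6.919, 9.558) km/h; cyclist velocity = (31.198, -11.355) km/h.
Velocity of jogger relative to cyclist = (6.919, 9.558) − (31.198, -11.355) = (-24.279, 20.914) km/h.
Bearing = atan2(-24.28, 20.91) = 310.74° clockwise from north.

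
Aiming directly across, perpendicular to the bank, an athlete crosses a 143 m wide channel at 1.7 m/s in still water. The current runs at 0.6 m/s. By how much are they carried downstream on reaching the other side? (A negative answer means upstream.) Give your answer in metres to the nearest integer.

50 m

Perpendicular speed = 1.700 m/s; crossing time = 143 / 1.700 = 84.118 s.
Net downstream speed = 0.600 m/s.
Drift = 0.600 × 84.118 = 50.471 m (downstream).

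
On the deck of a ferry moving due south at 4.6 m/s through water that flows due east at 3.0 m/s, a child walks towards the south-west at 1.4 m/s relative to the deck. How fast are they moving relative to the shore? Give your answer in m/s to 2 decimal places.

5.94 m/s

In east/north components (m/s): child relative to ferry = (-0.990, -0.990); ferry relative to water = (0.000, -4.600); water relative to ground = (3.000, 0.000).
Sum = (2.010, -5.590) m/s.
Speed = |(2.010, -5.590)| = 5.940 m/s.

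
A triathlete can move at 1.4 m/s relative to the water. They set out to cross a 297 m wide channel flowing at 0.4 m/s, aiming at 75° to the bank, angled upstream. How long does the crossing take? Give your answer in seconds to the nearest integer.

220 s

The component of the triathlete's velocity perpendicular to the bank is 1.4 × sin 75° = 1.352 m/s.
The flow acts along the bank and has no component across it.
Time = 297 / 1.352 = 219.626 s.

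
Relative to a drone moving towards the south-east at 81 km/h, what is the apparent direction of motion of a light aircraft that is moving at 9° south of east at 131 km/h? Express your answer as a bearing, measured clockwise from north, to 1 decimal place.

063.0°

Taking east as x and north as y: light aircraft velocity = (129.387, -20.493) km/h; drone velocity = (57.276, -57.276) km/h.
Velocity of light aircraft relative to drone = (129.387, -20.493) − (57.276, -57.276) = (72.112, 36.783) km/h.
Bearing = atan2(72.11, 36.78) = 62.97° clockwise from north.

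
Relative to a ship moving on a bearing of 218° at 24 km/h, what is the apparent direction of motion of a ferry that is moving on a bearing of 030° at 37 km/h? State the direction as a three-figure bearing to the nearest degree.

Taking east as x and north as y: ferry velocity = (18.500, 32.043) km/h; ship velocity = (-14.776, -18.912) km/h.
Velocity of ferry relative to ship = (18.500, 32.043) − (-14.776, -18.912) = (33.276, 50.955) km/h.
Bearing = atan2(33.28, 50.96) = 33.15° clockwise from north.

033°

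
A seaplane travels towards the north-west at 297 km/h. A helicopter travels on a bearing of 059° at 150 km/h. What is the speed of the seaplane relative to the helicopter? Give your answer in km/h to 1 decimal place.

Taking east as x and north as y: seaplane velocity = (-210.011, 210.011) km/h; helicopter velocity = (128.575, 77.256) km/h.
Velocity of seaplane relative to helicopter = (-210.011, 210.011) − (128.575, 77.256) = (-338.586, 132.755) km/h.
Magnitude = |(-338.586, 132.755)| = 363.682 km/h.

363.7 km/h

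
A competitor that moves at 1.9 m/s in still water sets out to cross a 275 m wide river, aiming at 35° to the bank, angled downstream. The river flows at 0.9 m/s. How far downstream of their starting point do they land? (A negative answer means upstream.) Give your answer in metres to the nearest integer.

620 m

Perpendicular speed = 1.090 m/s; crossing time = 275 / 1.090 = 252.341 s.
Net downstream speed = 2.456 m/s.
Drift = 2.456 × 252.341 = 619.848 m (downstream).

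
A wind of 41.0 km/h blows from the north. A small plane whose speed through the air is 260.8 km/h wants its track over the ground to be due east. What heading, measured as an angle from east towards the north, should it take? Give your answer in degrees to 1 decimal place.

The wind pushes perpendicular to the desired track; the heading must have a component into the wind equal to 41.0 km/h: 260.8 sin θ = 41.0.
sin θ = 0.1572, so θ = 9.045°.

9.0°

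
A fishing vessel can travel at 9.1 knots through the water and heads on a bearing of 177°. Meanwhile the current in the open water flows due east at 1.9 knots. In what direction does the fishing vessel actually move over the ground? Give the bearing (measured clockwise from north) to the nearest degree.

165°

Taking east as x and north as y: velocity relative to the water = (0.476, -9.088) knots; the water relative to ground = (1.900, 0.000) knots.
Velocity relative to ground = (0.476, -9.088) + (1.900, 0.000) = (2.376, -9.088) knots.
Bearing = atan2(2.38, -9.09) = 165.35° clockwise from north.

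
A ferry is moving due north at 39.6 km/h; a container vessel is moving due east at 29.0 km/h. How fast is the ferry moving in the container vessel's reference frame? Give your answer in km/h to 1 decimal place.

Taking east as x and north as y: ferry velocity = (0.000, 39.600) km/h; container vessel velocity = (29.000, 0.000) km/h.
Velocity of ferry relative to container vessel = (0.000, 39.600) − (29.000, 0.000) = (-29.000, 39.600) km/h.
Magnitude = |(-29.000, 39.600)| = 49.083 km/h.

49.1 km/h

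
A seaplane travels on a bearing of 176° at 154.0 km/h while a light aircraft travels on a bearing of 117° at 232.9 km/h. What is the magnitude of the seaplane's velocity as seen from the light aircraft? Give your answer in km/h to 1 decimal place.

202.5 km/h

Taking east as x and north as y: seaplane velocity = (10.742, -153.625) km/h; light aircraft velocity = (207.515, -105.734) km/h.
Velocity of seaplane relative to light aircraft = (10.742, -153.625) − (207.515, -105.734) = (-196.773, -47.890) km/h.
Magnitude = |(-196.773, -47.890)| = 202.517 km/h.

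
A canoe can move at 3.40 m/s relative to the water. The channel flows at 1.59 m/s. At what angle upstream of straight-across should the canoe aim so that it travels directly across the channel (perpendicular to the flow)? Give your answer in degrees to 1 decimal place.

To cancel the current, the upstream component of the canoe's velocity must equal the flow: 3.40 sin θ = 1.59.
sin θ = 1.59 / 3.40 = 0.4676.
θ = arcsin(0.4676) = 27.882°.

27.9°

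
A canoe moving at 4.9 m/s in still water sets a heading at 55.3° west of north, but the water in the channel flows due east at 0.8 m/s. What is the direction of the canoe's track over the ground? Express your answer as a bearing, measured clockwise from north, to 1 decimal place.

Taking east as x and north as y: velocity relative to the water = (-4.029, 2.789) m/s; the water relative to ground = (0.800, 0.000) m/s.
Velocity relative to ground = (-4.029, 2.789) + (0.800, 0.000) = (-3.229, 2.789) m/s.
Bearing = atan2(-3.23, 2.79) = 310.83° clockwise from north.

310.8°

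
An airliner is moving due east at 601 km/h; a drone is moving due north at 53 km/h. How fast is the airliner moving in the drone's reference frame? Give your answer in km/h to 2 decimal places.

Taking east as x and north as y: airliner velocity = (601.000, 0.000) km/h; drone velocity = (0.000, 53.000) km/h.
Velocity of airliner relative to drone = (601.000, 0.000) − (0.000, 53.000) = (601.000, -53.000) km/h.
Magnitude = |(601.000, -53.000)| = 603.332 km/h.

603.33 km/h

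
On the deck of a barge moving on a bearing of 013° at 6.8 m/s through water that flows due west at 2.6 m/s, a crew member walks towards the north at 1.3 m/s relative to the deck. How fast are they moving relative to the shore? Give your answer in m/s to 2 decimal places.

8.00 m/s

In east/north components (m/s): crew member relative to barge = (0.000, 1.300); barge relative to water = (1.530, 6.626); water relative to ground = (-2.600, 0.000).
Sum = (-1.070, 7.926) m/s.
Speed = |(-1.070, 7.926)| = 7.998 m/s.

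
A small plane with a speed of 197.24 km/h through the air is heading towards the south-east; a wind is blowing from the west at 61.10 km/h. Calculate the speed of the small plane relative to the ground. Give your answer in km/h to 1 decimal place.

Taking east as x and north as y: velocity relative to the air = (139.470, -139.470) km/h; the air relative to ground = (61.100, 0.000) km/h.
Velocity relative to ground = (139.470, -139.470) + (61.100, 0.000) = (200.570, -139.470) km/h.
Speed = |(200.570, -139.470)| = 244.295 km/h.

244.3 km/h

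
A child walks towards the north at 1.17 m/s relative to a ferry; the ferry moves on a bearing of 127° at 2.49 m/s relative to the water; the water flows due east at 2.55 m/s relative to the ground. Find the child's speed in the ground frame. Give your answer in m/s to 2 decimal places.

4.55 m/s

In east/north components (m/s): child relative to ferry = (0.000, 1.170); ferry relative to water = (1.989, -1.499); water relative to ground = (2.550, 0.000).
Sum = (4.539, -0.329) m/s.
Speed = |(4.539, -0.329)| = 4.550 m/s.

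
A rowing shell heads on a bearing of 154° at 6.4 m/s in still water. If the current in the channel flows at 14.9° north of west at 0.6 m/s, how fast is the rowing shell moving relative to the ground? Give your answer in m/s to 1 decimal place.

6.0 m/s

Taking east as x and north as y: velocity relative to the water = (2.806, -5.752) m/s; the water relative to ground = (-0.580, 0.154) m/s.
Velocity relative to ground = (2.806, -5.752) + (-0.580, 0.154) = (2.226, -5.598) m/s.
Speed = |(2.226, -5.598)| = 6.024 m/s.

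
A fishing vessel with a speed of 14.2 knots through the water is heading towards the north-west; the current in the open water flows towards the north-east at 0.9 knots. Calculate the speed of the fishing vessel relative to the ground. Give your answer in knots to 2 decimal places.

14.23 knots

Taking east as x and north as y: velocity relative to the water = (-10.041, 10.041) knots; the water relative to ground = (0.636, 0.636) knots.
Velocity relative to ground = (-10.041, 10.041) + (0.636, 0.636) = (-9.405, 10.677) knots.
Speed = |(-9.405, 10.677)| = 14.228 knots.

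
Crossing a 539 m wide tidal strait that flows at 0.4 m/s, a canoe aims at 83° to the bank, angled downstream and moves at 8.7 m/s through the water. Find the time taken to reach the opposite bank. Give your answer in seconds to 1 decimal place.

62.4 s

The component of the canoe's velocity perpendicular to the bank is 8.7 × sin 83° = 8.635 m/s.
The current is parallel to the bank, so it does not affect the crossing time.
Time = 539 / 8.635 = 62.419 s.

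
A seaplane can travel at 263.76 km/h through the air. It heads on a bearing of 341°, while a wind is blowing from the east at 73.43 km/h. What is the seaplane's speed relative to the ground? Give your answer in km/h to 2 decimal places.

295.93 km/h

Taking east as x and north as y: velocity relative to the air = (-85.872, 249.390) km/h; the air relative to ground = (-73.430, 0.000) km/h.
Velocity relative to ground = (-85.872, 249.390) + (-73.430, 0.000) = (-159.302, 249.390) km/h.
Speed = |(-159.302, 249.390)| = 295.926 km/h.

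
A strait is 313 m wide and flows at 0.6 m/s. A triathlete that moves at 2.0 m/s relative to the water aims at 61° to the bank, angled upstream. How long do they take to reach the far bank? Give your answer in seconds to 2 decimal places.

The component of the triathlete's velocity perpendicular to the bank is 2.0 × sin 61° = 1.749 m/s.
Only the cross-stream component determines the crossing time; the current contributes nothing perpendicular to the bank.
Time = 313 / 1.749 = 178.935 s.

178.93 s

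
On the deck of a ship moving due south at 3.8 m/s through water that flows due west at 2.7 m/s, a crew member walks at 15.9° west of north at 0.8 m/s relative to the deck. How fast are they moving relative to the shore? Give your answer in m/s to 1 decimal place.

4.2 m/s

In east/north components (m/s): crew member relative to ship = (-0.219, 0.769); ship relative to water = (0.000, -3.800); water relative to ground = (-2.700, 0.000).
Sum = (-2.919, -3.031) m/s.
Speed = |(-2.919, -3.031)| = 4.208 m/s.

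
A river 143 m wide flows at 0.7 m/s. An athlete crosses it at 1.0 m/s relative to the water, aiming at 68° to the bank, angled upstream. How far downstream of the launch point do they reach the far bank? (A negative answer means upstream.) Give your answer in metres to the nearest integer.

50 m

Perpendicular speed = 0.927 m/s; crossing time = 143 / 0.927 = 154.230 s.
Net downstream speed = 0.325 m/s.
Drift = 0.325 × 154.230 = 50.186 m (downstream).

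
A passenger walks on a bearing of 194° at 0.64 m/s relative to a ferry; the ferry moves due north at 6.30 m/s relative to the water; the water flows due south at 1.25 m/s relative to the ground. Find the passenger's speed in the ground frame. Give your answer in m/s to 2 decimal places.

In east/north components (m/s): passenger relative to ferry = (-0.155, -0.621); ferry relative to water = (0.000, 6.300); water relative to ground = (0.000, -1.250).
Sum = (-0.155, 4.429) m/s.
Speed = |(-0.155, 4.429)| = 4.432 m/s.

4.43 m/s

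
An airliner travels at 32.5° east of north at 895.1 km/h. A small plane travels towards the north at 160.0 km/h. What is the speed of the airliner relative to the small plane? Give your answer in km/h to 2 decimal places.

765.00 km/h

Taking east as x and north as y: airliner velocity = (480.937, 754.920) km/h; small plane velocity = (0.000, 160.000) km/h.
Velocity of airliner relative to small plane = (480.937, 754.920) − (0.000, 160.000) = (480.937, 594.920) km/h.
Magnitude = |(480.937, 594.920)| = 765.003 km/h.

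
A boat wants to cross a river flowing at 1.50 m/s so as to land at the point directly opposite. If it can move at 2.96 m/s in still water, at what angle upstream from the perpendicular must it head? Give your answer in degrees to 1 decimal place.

30.4°

To cancel the current, the upstream component of the boat's velocity must equal the flow: 2.96 sin θ = 1.50.
sin θ = 1.50 / 2.96 = 0.5068.
θ = arcsin(0.5068) = 30.448°.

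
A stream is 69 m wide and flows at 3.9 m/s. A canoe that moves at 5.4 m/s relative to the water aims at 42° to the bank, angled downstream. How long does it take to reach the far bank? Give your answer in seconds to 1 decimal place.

The component of the canoe's velocity perpendicular to the bank is 5.4 × sin 42° = 3.613 m/s.
Only the cross-stream component determines the crossing time; the current contributes nothing perpendicular to the bank.
Time = 69 / 3.613 = 19.096 s.

19.1 s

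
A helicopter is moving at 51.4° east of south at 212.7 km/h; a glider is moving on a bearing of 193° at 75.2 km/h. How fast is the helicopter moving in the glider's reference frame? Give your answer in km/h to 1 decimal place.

192.5 km/h

Taking east as x and north as y: helicopter velocity = (166.229, -132.699) km/h; glider velocity = (-16.916, -73.273) km/h.
Velocity of helicopter relative to glider = (166.229, -132.699) − (-16.916, -73.273) = (183.146, -59.427) km/h.
Magnitude = |(183.146, -59.427)| = 192.546 km/h.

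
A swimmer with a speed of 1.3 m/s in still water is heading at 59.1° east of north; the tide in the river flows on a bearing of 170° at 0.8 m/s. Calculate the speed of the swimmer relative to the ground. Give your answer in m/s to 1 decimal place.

Taking east as x and north as y: velocity relative to the water = (1.115, 0.668) m/s; the water relative to ground = (0.139, -0.788) m/s.
Velocity relative to ground = (1.115, 0.668) + (0.139, -0.788) = (1.254, -0.120) m/s.
Speed = |(1.254, -0.120)| = 1.260 m/s.

1.3 m/s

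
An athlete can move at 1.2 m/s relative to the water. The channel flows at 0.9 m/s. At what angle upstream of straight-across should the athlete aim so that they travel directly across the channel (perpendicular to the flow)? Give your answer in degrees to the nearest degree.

To cancel the current, the upstream component of the athlete's velocity must equal the flow: 1.2 sin θ = 0.9.
sin θ = 0.9 / 1.2 = 0.7500.
θ = arcsin(0.7500) = 48.590°.

49°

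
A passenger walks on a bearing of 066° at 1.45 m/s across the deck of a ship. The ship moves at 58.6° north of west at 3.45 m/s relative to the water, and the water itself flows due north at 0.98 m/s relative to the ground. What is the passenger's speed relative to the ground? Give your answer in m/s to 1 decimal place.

In east/north components (m/s): passenger relative to ship = (1.325, 0.590); ship relative to water = (-1.797, 2.945); water relative to ground = (0.000, 0.980).
Sum = (-0.473, 4.515) m/s.
Speed = |(-0.473, 4.515)| = 4.539 m/s.

4.5 m/s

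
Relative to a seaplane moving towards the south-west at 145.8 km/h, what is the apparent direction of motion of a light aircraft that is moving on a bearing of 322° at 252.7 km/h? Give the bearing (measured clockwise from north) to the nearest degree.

350°

Taking east as x and north as y: light aircraft velocity = (-155.578, 199.130) km/h; seaplane velocity = (-103.096, -103.096) km/h.
Velocity of light aircraft relative to seaplane = (-155.578, 199.130) − (-103.096, -103.096) = (-52.481, 302.226) km/h.
Bearing = atan2(-52.48, 302.23) = 350.15° clockwise from north.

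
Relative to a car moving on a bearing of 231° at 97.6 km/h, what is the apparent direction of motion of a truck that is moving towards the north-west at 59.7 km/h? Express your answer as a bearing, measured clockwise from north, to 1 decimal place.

018.0°

Taking east as x and north as y: truck velocity = (-42.214, 42.214) km/h; car velocity = (-75.849, -61.422) km/h.
Velocity of truck relative to car = (-42.214, 42.214) − (-75.849, -61.422) = (33.635, 103.636) km/h.
Bearing = atan2(33.64, 103.64) = 17.98° clockwise from north.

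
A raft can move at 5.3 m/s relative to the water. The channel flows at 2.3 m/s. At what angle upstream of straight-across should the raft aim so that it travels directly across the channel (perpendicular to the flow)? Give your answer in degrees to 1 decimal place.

To cancel the current, the upstream component of the raft's velocity must equal the flow: 5.3 sin θ = 2.3.
sin θ = 2.3 / 5.3 = 0.4340.
θ = arcsin(0.4340) = 25.719°.

25.7°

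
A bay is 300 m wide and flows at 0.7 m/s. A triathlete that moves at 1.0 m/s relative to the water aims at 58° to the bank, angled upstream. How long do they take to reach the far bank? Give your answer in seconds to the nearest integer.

354 s

The component of the triathlete's velocity perpendicular to the bank is 1.0 × sin 58° = 0.848 m/s.
Only the cross-stream component determines the crossing time; the current contributes nothing perpendicular to the bank.
Time = 300 / 0.848 = 353.754 s.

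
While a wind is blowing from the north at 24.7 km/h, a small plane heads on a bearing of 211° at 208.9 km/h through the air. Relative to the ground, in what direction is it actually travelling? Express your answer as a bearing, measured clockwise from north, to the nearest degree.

Taking east as x and north as y: velocity relative to the air = (-107.591, -179.062) km/h; the air relative to ground = (0.000, -24.700) km/h.
Velocity relative to ground = (-107.591, -179.062) + (0.000, -24.700) = (-107.591, -203.762) km/h.
Bearing = atan2(-107.59, -203.76) = 207.84° clockwise from north.

208°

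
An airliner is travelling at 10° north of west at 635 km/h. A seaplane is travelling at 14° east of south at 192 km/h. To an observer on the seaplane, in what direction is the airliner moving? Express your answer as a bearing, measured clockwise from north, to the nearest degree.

294°

Taking east as x and north as y: airliner velocity = (-625.353, 110.267) km/h; seaplane velocity = (46.449, -186.297) km/h.
Velocity of airliner relative to seaplane = (-625.353, 110.267) − (46.449, -186.297) = (-671.802, 296.563) km/h.
Bearing = atan2(-671.80, 296.56) = 293.82° clockwise from north.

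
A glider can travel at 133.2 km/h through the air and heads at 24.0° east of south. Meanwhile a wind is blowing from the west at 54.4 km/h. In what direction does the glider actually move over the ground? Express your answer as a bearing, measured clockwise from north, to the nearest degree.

Taking east as x and north as y: velocity relative to the air = (54.177, -121.684) km/h; the air relative to ground = (54.400, 0.000) km/h.
Velocity relative to ground = (54.177, -121.684) + (54.400, 0.000) = (108.577, -121.684) km/h.
Bearing = atan2(108.58, -121.68) = 138.26° clockwise from north.

138°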